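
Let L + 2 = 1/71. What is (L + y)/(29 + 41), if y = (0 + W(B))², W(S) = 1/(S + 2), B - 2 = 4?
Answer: -1279/45440 ≈ -0.028147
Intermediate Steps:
B = 6 (B = 2 + 4 = 6)
W(S) = 1/(2 + S)
y = 1/64 (y = (0 + 1/(2 + 6))² = (0 + 1/8)² = (0 + ⅛)² = (⅛)² = 1/64 ≈ 0.015625)
L = -141/71 (L = -2 + 1/71 = -141/71 ≈ -1.9859)
(L + y)/(29 + 41) = (-141/71 + 1/64)/(29 + 41) = -8953/4544/70 = (1/70)*(-8953/4544) = -1279/45440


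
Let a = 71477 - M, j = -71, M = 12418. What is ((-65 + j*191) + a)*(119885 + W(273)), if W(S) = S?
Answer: 5459138414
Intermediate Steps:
a = 59059 (a = 71477 - 1*12418 = 71477 - 12418 = 59059)
((-65 + j*191) + a)*(119885 + W(273)) = ((-65 - 71*191) + 59059)*(119885 + 273) = ((-65 - 13561) + 59059)*120158 = (-13626 + 59059)*120158 = 45433*120158 = 5459138414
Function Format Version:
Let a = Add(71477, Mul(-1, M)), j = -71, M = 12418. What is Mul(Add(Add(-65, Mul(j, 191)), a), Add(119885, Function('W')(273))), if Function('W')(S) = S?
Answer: 5459138414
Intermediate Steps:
a = 59059 (a = Add(71477, Mul(-1, 12418)) = Add(71477, -12418) = 59059)
Mul(Add(Add(-65, Mul(j, 191)), a), Add(119885, Function('W')(273))) = Mul(Add(Add(-65, Mul(-71, 191)), 59059), Add(119885, 273)) = Mul(Add(Add(-65, -13561), 59059), 120158) = Mul(Add(-13626, 59059), 120158) = Mul(45433, 120158) = 5459138414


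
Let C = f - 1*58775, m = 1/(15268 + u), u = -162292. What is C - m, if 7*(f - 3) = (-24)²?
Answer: -60401575865/1029168 ≈ -58690.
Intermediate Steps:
f = 597/7 (f = 3 + (⅐)*(-24)² = 3 + (⅐)*576 = 3 + 576/7 = 597/7 ≈ 85.286)
m = -1/147024 (m = 1/(15268 - 162292) = 1/(-147024) = -1/147024 ≈ -6.8016e-6)
C = -410828/7 (C = 597/7 - 1*58775 = 597/7 - 58775 = -410828/7 ≈ -58690.)
C - m = -410828/7 - 1*(-1/147024) = -410828/7 + 1/147024 = -60401575865/1029168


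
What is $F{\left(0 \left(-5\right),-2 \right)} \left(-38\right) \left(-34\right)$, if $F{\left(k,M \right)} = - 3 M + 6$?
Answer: $15504$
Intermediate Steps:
$F{\left(k,M \right)} = 6 - 3 M$
$F{\left(0 \left(-5\right),-2 \right)} \left(-38\right) \left(-34\right) = \left(6 - -6\right) \left(-38\right) \left(-34\right) = \left(6 + 6\right) \left(-38\right) \left(-34\right) = 12 \left(-38\right) \left(-34\right) = \left(-456\right) \left(-34\right) = 15504$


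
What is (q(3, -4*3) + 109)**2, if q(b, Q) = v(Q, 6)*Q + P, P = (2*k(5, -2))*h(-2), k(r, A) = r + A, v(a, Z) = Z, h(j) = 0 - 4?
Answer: 169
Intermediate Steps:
h(j) = -4
k(r, A) = A + r
P = -24 (P = (2*(-2 + 5))*(-4) = (2*3)*(-4) = 6*(-4) = -24)
q(b, Q) = -24 + 6*Q (q(b, Q) = 6*Q - 24 = -24 + 6*Q)
(q(3, -4*3) + 109)**2 = ((-24 + 6*(-4*3)) + 109)**2 = ((-24 + 6*(-12)) + 109)**2 = ((-24 - 72) + 109)**2 = (-96 + 109)**2 = 13**2 = 169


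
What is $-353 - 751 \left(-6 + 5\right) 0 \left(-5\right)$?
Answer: $-353$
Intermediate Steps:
$-353 - 751 \left(-6 + 5\right) 0 \left(-5\right) = -353 - 751 \left(\left(-1\right) 0\right) = -353 - 0 = -353 + 0 = -353$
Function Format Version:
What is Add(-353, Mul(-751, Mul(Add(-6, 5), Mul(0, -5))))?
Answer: -353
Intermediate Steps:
Add(-353, Mul(-751, Mul(Add(-6, 5), Mul(0, -5)))) = Add(-353, Mul(-751, Mul(-1, 0))) = Add(-353, Mul(-751, 0)) = Add(-353, 0) = -353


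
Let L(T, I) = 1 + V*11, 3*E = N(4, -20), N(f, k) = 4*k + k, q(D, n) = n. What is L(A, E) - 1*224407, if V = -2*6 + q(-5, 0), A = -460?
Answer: -224538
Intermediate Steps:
V = -12 (V = -2*6 + 0 = -12 + 0 = -12)
N(f, k) = 5*k
E = -100/3 (E = (5*(-20))/3 = (⅓)*(-100) = -100/3 ≈ -33.333)
L(T, I) = -131 (L(T, I) = 1 - 12*11 = 1 - 132 = -131)
L(A, E) - 1*224407 = -131 - 1*224407 = -131 - 224407 = -224538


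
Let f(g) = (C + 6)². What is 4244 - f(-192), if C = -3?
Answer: 4235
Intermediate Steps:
f(g) = 9 (f(g) = (-3 + 6)² = 3² = 9)
4244 - f(-192) = 4244 - 1*9 = 4244 - 9 = 4235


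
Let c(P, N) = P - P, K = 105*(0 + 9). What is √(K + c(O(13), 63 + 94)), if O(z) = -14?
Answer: 3*√105 ≈ 30.741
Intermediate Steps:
K = 945 (K = 105*9 = 945)
c(P, N) = 0
√(K + c(O(13), 63 + 94)) = √(945 + 0) = √945 = 3*√105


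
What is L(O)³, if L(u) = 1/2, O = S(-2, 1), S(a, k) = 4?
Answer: ⅛ ≈ 0.12500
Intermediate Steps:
O = 4
L(u) = ½
L(O)³ = (½)³ = ⅛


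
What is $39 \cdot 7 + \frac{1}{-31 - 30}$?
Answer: $\frac{16652}{61} \approx 272.98$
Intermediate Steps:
$39 \cdot 7 + \frac{1}{-31 - 30} = 273 + \frac{1}{-61} = 273 - \frac{1}{61} = \frac{16652}{61}$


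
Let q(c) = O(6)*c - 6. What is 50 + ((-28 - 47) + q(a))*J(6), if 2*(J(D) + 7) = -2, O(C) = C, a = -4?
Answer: 890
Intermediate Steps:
J(D) = -8 (J(D) = -7 + (½)*(-2) = -7 - 1 = -8)
q(c) = -6 + 6*c (q(c) = 6*c - 6 = -6 + 6*c)
50 + ((-28 - 47) + q(a))*J(6) = 50 + ((-28 - 47) + (-6 + 6*(-4)))*(-8) = 50 + (-75 + (-6 - 24))*(-8) = 50 + (-75 - 30)*(-8) = 50 - 105*(-8) = 50 + 840 = 890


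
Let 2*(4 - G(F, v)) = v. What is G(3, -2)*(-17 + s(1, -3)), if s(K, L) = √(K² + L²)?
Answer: -85 + 5*√10 ≈ -69.189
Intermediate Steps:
G(F, v) = 4 - v/2
G(3, -2)*(-17 + s(1, -3)) = (4 - ½*(-2))*(-17 + √(1² + (-3)²)) = (4 + 1)*(-17 + √(1 + 9)) = 5*(-17 + √10) = -85 + 5*√10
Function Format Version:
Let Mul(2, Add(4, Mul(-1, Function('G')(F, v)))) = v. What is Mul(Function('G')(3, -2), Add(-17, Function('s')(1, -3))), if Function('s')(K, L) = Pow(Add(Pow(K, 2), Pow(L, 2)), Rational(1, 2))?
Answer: Add(-85, Mul(5, Pow(10, Rational(1, 2)))) ≈ -69.189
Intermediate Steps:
Function('G')(F, v) = Add(4, Mul(Rational(-1, 2), v))
Mul(Function('G')(3, -2), Add(-17, Function('s')(1, -3))) = Mul(Add(4, Mul(Rational(-1, 2), -2)), Add(-17, Pow(Add(Pow(1, 2), Pow(-3, 2)), Rational(1, 2)))) = Mul(Add(4, 1), Add(-17, Pow(Add(1, 9), Rational(1, 2)))) = Mul(5, Add(-17, Pow(10, Rational(1, 2)))) = Add(-85, Mul(5, Pow(10, Rational(1, 2))))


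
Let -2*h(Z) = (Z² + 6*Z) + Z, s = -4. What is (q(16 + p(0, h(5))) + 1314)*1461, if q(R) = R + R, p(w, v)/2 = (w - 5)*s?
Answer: 2083386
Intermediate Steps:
h(Z) = -7*Z/2 - Z²/2 (h(Z) = -((Z² + 6*Z) + Z)/2 = -(Z² + 7*Z)/2 = -7*Z/2 - Z²/2)
p(w, v) = 40 - 8*w (p(w, v) = 2*((w - 5)*(-4)) = 2*((-5 + w)*(-4)) = 2*(20 - 4*w) = 40 - 8*w)
q(R) = 2*R
(q(16 + p(0, h(5))) + 1314)*1461 = (2*(16 + (40 - 8*0)) + 1314)*1461 = (2*(16 + (40 + 0)) + 1314)*1461 = (2*(16 + 40) + 1314)*1461 = (2*56 + 1314)*1461 = (112 + 1314)*1461 = 1426*1461 = 2083386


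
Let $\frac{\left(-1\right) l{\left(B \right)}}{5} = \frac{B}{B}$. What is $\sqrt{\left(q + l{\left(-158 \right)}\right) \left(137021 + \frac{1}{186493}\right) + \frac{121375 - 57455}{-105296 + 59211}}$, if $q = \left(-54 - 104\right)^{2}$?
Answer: $\frac{5 \sqrt{404183472170773464066157598}}{1718905981} \approx 58480.0$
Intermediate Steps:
$l{\left(B \right)} = -5$ ($l{\left(B \right)} = - 5 \frac{B}{B} = \left(-5\right) 1 = -5$)
$q = 24964$ ($q = \left(-158\right)^{2} = 24964$)
$\sqrt{\left(q + l{\left(-158 \right)}\right) \left(137021 + \frac{1}{186493}\right) + \frac{121375 - 57455}{-105296 + 59211}} = \sqrt{\left(24964 - 5\right) \left(137021 + \frac{1}{186493}\right) + \frac{121375 - 57455}{-105296 + 59211}} = \sqrt{24959 \left(137021 + \frac{1}{186493}\right) + \frac{63920}{-46085}} = \sqrt{24959 \cdot \frac{25553457354}{186493} + 63920 \left(- \frac{1}{46085}\right)} = \sqrt{\frac{637788742098486}{186493} - \frac{12784}{9217}} = \sqrt{\frac{5878498833537618950}{1718905981}} = \frac{5 \sqrt{404183472170773464066157598}}{1718905981}$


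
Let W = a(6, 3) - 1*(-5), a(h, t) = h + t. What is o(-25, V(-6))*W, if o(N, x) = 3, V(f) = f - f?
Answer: 42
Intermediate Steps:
V(f) = 0
W = 14 (W = (6 + 3) - 1*(-5) = 9 + 5 = 14)
o(-25, V(-6))*W = 3*14 = 42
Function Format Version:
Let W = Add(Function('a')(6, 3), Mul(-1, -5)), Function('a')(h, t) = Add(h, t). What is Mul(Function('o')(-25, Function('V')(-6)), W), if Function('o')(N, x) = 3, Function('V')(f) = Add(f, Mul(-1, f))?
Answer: 42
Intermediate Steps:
Function('V')(f) = 0
W = 14 (W = Add(Add(6, 3), Mul(-1, -5)) = Add(9, 5) = 14)
Mul(Function('o')(-25, Function('V')(-6)), W) = Mul(3, 14) = 42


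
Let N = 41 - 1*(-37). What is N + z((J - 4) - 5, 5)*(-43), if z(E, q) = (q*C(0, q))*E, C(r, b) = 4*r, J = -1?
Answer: 78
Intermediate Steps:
z(E, q) = 0 (z(E, q) = (q*(4*0))*E = (q*0)*E = 0*E = 0)
N = 78 (N = 41 + 37 = 78)
N + z((J - 4) - 5, 5)*(-43) = 78 + 0*(-43) = 78 + 0 = 78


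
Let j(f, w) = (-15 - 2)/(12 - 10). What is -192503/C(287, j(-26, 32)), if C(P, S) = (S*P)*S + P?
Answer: -770012/84091 ≈ -9.1569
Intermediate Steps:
j(f, w) = -17/2
C(P, S) = P + P*S² (C(P, S) = (P*S)*S + P = P*S² + P = P + P*S²)
-192503/C(287, j(-26, 32)) = -192503*1/(287*(1 + (-17/2)²)) = -192503*1/(287*(1 + 289/4)) = -192503/(287*(293/4)) = -192503/84091/4 = -192503*4/84091 = -770012/84091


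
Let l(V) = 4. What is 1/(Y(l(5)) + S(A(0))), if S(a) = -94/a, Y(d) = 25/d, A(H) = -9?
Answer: 36/601 ≈ 0.059900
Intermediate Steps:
1/(Y(l(5)) + S(A(0))) = 1/(25/4 - 94/(-9)) = 1/(25*(¼) - 94*(-⅑)) = 1/(25/4 + 94/9) = 1/(601/36) = 36/601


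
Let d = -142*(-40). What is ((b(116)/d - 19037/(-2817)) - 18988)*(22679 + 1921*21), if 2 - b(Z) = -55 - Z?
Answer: -956990259719629/800028 ≈ -1.1962e+9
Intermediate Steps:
d = 5680
b(Z) = 57 + Z (b(Z) = 2 - (-55 - Z) = 2 + (55 + Z) = 57 + Z)
((b(116)/d - 19037/(-2817)) - 18988)*(22679 + 1921*21) = (((57 + 116)/5680 - 19037/(-2817)) - 18988)*(22679 + 1921*21) = ((173*(1/5680) - 19037*(-1/2817)) - 18988)*(22679 + 40341) = ((173/5680 + 19037/2817) - 18988)*63020 = (108617501/16000560 - 18988)*63020 = -303710015779/16000560*63020 = -956990259719629/800028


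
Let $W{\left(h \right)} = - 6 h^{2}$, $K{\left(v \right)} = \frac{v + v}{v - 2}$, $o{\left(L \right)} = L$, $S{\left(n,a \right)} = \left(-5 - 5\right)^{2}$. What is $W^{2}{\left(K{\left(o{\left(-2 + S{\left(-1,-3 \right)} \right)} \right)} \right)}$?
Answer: $\frac{5764801}{9216} \approx 625.52$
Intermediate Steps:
$S{\left(n,a \right)} = 100$ ($S{\left(n,a \right)} = \left(-10\right)^{2} = 100$)
$K{\left(v \right)} = \frac{2 v}{-2 + v}$
$W^{2}{\left(K{\left(o{\left(-2 + S{\left(-1,-3 \right)} \right)} \right)} \right)} = \left(- 6 \left(\frac{2 \left(-2 + 100\right)}{-2 + \left(-2 + 100\right)}\right)^{2}\right)^{2} = \left(- 6 \left(2 \cdot 98 \frac{1}{-2 + 98}\right)^{2}\right)^{2} = \left(- 6 \left(2 \cdot 98 \cdot \frac{1}{96}\right)^{2}\right)^{2} = \left(- 6 \left(\frac{49}{24}\right)^{2}\right)^{2} = \left(\left(-6\right) \frac{2401}{576}\right)^{2} = \left(- \frac{2401}{96}\right)^{2} = \frac{5764801}{9216}$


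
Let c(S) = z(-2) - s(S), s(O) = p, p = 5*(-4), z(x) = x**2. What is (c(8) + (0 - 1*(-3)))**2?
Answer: 729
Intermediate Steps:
p = -20
s(O) = -20
c(S) = 24 (c(S) = (-2)**2 - 1*(-20) = 4 + 20 = 24)
(c(8) + (0 - 1*(-3)))**2 = (24 + (0 - 1*(-3)))**2 = (24 + (0 + 3))**2 = (24 + 3)**2 = 27**2 = 729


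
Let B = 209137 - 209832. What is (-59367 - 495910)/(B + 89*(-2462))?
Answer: 555277/219813 ≈ 2.5261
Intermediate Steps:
B = -695
(-59367 - 495910)/(B + 89*(-2462)) = (-59367 - 495910)/(-695 + 89*(-2462)) = -555277/(-695 - 219118) = -555277/(-219813) = -555277*(-1/219813) = 555277/219813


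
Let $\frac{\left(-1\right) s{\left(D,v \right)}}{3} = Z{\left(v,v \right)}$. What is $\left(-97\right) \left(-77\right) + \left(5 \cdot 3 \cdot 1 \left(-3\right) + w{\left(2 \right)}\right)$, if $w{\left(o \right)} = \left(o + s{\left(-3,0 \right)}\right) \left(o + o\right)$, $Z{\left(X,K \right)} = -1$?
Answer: $7444$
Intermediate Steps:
$s{\left(D,v \right)} = 3$ ($s{\left(D,v \right)} = \left(-3\right) \left(-1\right) = 3$)
$w{\left(o \right)} = 2 o \left(3 + o\right)$ ($w{\left(o \right)} = \left(o + 3\right) \left(o + o\right) = \left(3 + o\right) 2 o = 2 o \left(3 + o\right)$)
$\left(-97\right) \left(-77\right) + \left(5 \cdot 3 \cdot 1 \left(-3\right) + w{\left(2 \right)}\right) = \left(-97\right) \left(-77\right) + \left(5 \cdot 3 \cdot 1 \left(-3\right) + 2 \cdot 2 \left(3 + 2\right)\right) = 7469 + \left(15 \cdot 1 \left(-3\right) + 2 \cdot 2 \cdot 5\right) = 7469 + \left(15 \left(-3\right) + 20\right) = 7469 + \left(-45 + 20\right) = 7469 - 25 = 7444$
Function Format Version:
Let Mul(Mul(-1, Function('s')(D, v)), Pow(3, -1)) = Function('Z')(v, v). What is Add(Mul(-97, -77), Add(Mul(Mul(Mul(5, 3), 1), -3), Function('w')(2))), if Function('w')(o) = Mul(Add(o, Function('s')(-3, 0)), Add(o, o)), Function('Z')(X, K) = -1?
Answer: 7444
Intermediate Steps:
Function('s')(D, v) = 3 (Function('s')(D, v) = Mul(-3, -1) = 3)
Function('w')(o) = Mul(2, o, Add(3, o)) (Function('w')(o) = Mul(Add(o, 3), Add(o, o)) = Mul(Add(3, o), Mul(2, o)) = Mul(2, o, Add(3, o)))
Add(Mul(-97, -77), Add(Mul(Mul(Mul(5, 3), 1), -3), Function('w')(2))) = Add(Mul(-97, -77), Add(Mul(Mul(Mul(5, 3), 1), -3), Mul(2, 2, Add(3, 2)))) = Add(7469, Add(Mul(Mul(15, 1), -3), Mul(2, 2, 5))) = Add(7469, Add(Mul(15, -3), 20)) = Add(7469, Add(-45, 20)) = Add(7469, -25) = 7444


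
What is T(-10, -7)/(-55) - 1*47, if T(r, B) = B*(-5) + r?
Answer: -522/11 ≈ -47.455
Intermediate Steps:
T(r, B) = r - 5*B (T(r, B) = -5*B + r = r - 5*B)
T(-10, -7)/(-55) - 1*47 = (-10 - 5*(-7))/(-55) - 1*47 = (-10 + 35)*(-1/55) - 47 = 25*(-1/55) - 47 = -5/11 - 47 = -522/11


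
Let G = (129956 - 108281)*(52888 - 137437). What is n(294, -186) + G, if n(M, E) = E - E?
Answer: -1832599575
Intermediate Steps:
n(M, E) = 0
G = -1832599575 (G = 21675*(-84549) = -1832599575)
n(294, -186) + G = 0 - 1832599575 = -1832599575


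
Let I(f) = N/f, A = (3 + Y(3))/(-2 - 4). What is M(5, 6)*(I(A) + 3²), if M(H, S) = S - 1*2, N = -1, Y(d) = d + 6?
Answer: 38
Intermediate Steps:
Y(d) = 6 + d
M(H, S) = -2 + S (M(H, S) = S - 2 = -2 + S)
A = -2 (A = (3 + (6 + 3))/(-2 - 4) = (3 + 9)/(-6) = 12*(-⅙) = -2)
I(f) = -1/f
M(5, 6)*(I(A) + 3²) = (-2 + 6)*(-1/(-2) + 3²) = 4*(-1*(-½) + 9) = 4*(½ + 9) = 4*(19/2) = 38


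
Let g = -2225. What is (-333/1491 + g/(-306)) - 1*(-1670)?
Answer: 255048799/152082 ≈ 1677.0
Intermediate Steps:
(-333/1491 + g/(-306)) - 1*(-1670) = (-333/1491 - 2225/(-306)) - 1*(-1670) = (-333*1/1491 - 2225*(-1/306)) + 1670 = (-111/497 + 2225/306) + 1670 = 1071859/152082 + 1670 = 255048799/152082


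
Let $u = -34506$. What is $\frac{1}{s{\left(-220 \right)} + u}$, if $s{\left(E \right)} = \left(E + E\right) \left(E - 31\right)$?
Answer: $\frac{1}{75934} \approx 1.3169 \cdot 10^{-5}$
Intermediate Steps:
$s{\left(E \right)} = 2 E \left(-31 + E\right)$
$\frac{1}{s{\left(-220 \right)} + u} = \frac{1}{2 \left(-220\right) \left(-31 - 220\right) - 34506} = \frac{1}{2 \left(-220\right) \left(-251\right) - 34506} = \frac{1}{110440 - 34506} = \frac{1}{75934}$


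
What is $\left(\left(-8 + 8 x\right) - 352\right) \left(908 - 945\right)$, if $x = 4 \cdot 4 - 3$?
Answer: $9472$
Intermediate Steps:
$x = 13$ ($x = 16 - 3 = 13$)
$\left(\left(-8 + 8 x\right) - 352\right) \left(908 - 945\right) = \left(\left(-8 + 8 \cdot 13\right) - 352\right) \left(908 - 945\right) = \left(\left(-8 + 104\right) - 352\right) \left(-37\right) = \left(96 - 352\right) \left(-37\right) = \left(-256\right) \left(-37\right) = 9472$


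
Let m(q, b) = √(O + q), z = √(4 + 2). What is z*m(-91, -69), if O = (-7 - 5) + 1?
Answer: 6*I*√17 ≈ 24.739*I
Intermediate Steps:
O = -11 (O = -12 + 1 = -11)
z = √6 ≈ 2.4495
m(q, b) = √(-11 + q)
z*m(-91, -69) = √6*√(-11 - 91) = √6*√(-102) = √6*(I*√102) = 6*I*√17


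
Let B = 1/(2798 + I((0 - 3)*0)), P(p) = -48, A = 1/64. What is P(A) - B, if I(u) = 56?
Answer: -136993/2854 ≈ -48.000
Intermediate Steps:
A = 1/64 ≈ 0.015625
B = 1/2854 (B = 1/(2798 + 56) = 1/2854 ≈ 0.00035039)
P(A) - B = -48 - 1*1/2854 = -48 - 1/2854 = -136993/2854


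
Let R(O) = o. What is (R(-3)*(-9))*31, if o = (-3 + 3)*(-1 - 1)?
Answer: 0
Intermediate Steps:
o = 0 (o = 0*(-2) = 0)
R(O) = 0
(R(-3)*(-9))*31 = (0*(-9))*31 = 0*31 = 0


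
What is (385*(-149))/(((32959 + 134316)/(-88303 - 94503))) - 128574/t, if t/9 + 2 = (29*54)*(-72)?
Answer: 118241594927791/1886092535 ≈ 62691.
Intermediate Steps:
t = -1014786 (t = -18 + 9*((29*54)*(-72)) = -18 + 9*(1566*(-72)) = -18 + 9*(-112752) = -18 - 1014768 = -1014786)
(385*(-149))/(((32959 + 134316)/(-88303 - 94503))) - 128574/t = (385*(-149))/(((32959 + 134316)/(-88303 - 94503))) - 128574/(-1014786) = -57365/(167275/(-182806)) - 128574*(-1/1014786) = -57365/(167275*(-1/182806)) + 7143/56377 = -57365/(-167275/182806) + 7143/56377 = -57365*(-182806/167275) + 7143/56377 = 2097333238/33455 + 7143/56377 = 118241594927791/1886092535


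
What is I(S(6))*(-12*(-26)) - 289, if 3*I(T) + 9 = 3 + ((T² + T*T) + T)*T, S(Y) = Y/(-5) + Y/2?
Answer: 79627/125 ≈ 637.02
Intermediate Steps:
S(Y) = 3*Y/10 (S(Y) = Y*(-⅕) + Y*(½) = -Y/5 + Y/2 = 3*Y/10)
I(T) = -2 + T*(T + 2*T²)/3 (I(T) = -3 + (3 + ((T² + T*T) + T)*T)/3 = -3 + (3 + ((T² + T²) + T)*T)/3 = -3 + (3 + (2*T² + T)*T)/3 = -3 + (3 + (T + 2*T²)*T)/3 = -3 + (3 + T*(T + 2*T²))/3 = -3 + (1 + T*(T + 2*T²)/3) = -2 + T*(T + 2*T²)/3)
I(S(6))*(-12*(-26)) - 289 = (-2 + ((3/10)*6)²/3 + 2*((3/10)*6)³/3)*(-12*(-26)) - 289 = (-2 + (9/5)²/3 + 2*(9/5)³/3)*312 - 289 = (-2 + (⅓)*(81/25) + (⅔)*(729/125))*312 - 289 = (-2 + 27/25 + 486/125)*312 - 289 = (371/125)*312 - 289 = 115752/125 - 289 = 79627/125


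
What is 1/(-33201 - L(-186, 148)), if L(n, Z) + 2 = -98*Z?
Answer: -1/18695 ≈ -5.3490e-5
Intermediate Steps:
L(n, Z) = -2 - 98*Z
1/(-33201 - L(-186, 148)) = 1/(-33201 - (-2 - 98*148)) = 1/(-33201 - (-2 - 14504)) = 1/(-33201 - 1*(-14506)) = 1/(-33201 + 14506) = 1/(-18695) = -1/18695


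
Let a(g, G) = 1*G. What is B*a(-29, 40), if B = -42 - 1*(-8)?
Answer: -1360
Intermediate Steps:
a(g, G) = G
B = -34 (B = -42 + 8 = -34)
B*a(-29, 40) = -34*40 = -1360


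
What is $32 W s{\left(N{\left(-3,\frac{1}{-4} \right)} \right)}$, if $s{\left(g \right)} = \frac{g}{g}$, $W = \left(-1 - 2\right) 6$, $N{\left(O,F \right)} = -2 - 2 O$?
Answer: $-576$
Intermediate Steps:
$W = -18$ ($W = \left(-3\right) 6 = -18$)
$s{\left(g \right)} = 1$
$32 W s{\left(N{\left(-3,\frac{1}{-4} \right)} \right)} = 32 \left(-18\right) 1 = \left(-576\right) 1 = -576$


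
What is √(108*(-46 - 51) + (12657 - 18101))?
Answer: 4*I*√995 ≈ 126.17*I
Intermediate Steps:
√(108*(-46 - 51) + (12657 - 18101)) = √(108*(-97) - 5444) = √(-10476 - 5444) = √(-15920) = 4*I*√995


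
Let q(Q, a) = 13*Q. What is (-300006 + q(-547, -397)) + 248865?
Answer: -58252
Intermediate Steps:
(-300006 + q(-547, -397)) + 248865 = (-300006 + 13*(-547)) + 248865 = (-300006 - 7111) + 248865 = -307117 + 248865 = -58252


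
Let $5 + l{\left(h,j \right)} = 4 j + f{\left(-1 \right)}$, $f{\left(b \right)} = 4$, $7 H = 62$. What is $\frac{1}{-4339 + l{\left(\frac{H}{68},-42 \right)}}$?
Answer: $- \frac{1}{4508} \approx -0.00022183$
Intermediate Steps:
$H = \frac{62}{7}$ ($H = \frac{1}{7} \cdot 62 = \frac{62}{7} \approx 8.8571$)
$l{\left(h,j \right)} = -1 + 4 j$ ($l{\left(h,j \right)} = -5 + \left(4 j + 4\right) = -5 + \left(4 + 4 j\right) = -1 + 4 j$)
$\frac{1}{-4339 + l{\left(\frac{H}{68},-42 \right)}} = \frac{1}{-4339 + \left(-1 + 4 \left(-42\right)\right)} = \frac{1}{-4339 - 169} = \frac{1}{-4508} = - \frac{1}{4508}$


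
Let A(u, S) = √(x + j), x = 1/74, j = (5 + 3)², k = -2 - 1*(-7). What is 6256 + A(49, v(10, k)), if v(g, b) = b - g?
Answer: 6256 + √350538/74 ≈ 6264.0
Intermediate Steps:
k = 5 (k = -2 + 7 = 5)
j = 64 (j = 8² = 64)
x = 1/74 ≈ 0.013514
A(u, S) = √350538/74 (A(u, S) = √(1/74 + 64) = √(4737/74) = √350538/74)
6256 + A(49, v(10, k)) = 6256 + √350538/74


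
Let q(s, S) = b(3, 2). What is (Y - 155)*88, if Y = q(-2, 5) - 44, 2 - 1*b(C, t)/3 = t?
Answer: -17512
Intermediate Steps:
b(C, t) = 6 - 3*t
q(s, S) = 0 (q(s, S) = 6 - 3*2 = 6 - 6 = 0)
Y = -44 (Y = 0 - 44 = -44)
(Y - 155)*88 = (-44 - 155)*88 = -199*88 = -17512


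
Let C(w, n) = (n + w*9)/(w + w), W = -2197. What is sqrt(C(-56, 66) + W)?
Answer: I*sqrt(1719382)/28 ≈ 46.83*I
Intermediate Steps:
C(w, n) = (n + 9*w)/(2*w) (C(w, n) = (n + 9*w)/((2*w)) = (n + 9*w)*(1/(2*w)) = (n + 9*w)/(2*w))
sqrt(C(-56, 66) + W) = sqrt((1/2)*(66 + 9*(-56))/(-56) - 2197) = sqrt((1/2)*(-1/56)*(66 - 504) - 2197) = sqrt((1/2)*(-1/56)*(-438) - 2197) = sqrt(219/56 - 2197) = sqrt(-122813/56) = I*sqrt(1719382)/28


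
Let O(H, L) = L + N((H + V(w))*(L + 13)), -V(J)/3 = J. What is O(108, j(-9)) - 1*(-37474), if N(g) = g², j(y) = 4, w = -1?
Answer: 3598247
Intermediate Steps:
V(J) = -3*J
O(H, L) = L + (3 + H)²*(13 + L)² (O(H, L) = L + ((H - 3*(-1))*(L + 13))² = L + ((H + 3)*(13 + L))² = L + ((3 + H)*(13 + L))² = L + (3 + H)²*(13 + L)²)
O(108, j(-9)) - 1*(-37474) = (4 + (39 + 3*4 + 13*108 + 108*4)²) - 1*(-37474) = (4 + (39 + 12 + 1404 + 432)²) + 37474 = (4 + 1887²) + 37474 = (4 + 3560769) + 37474 = 3560773 + 37474 = 3598247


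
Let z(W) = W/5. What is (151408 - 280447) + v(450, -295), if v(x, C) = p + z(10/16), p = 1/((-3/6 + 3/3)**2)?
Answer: -1032279/8 ≈ -1.2903e+5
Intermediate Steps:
z(W) = W/5 (z(W) = W*(1/5) = W/5)
p = 4 (p = 1/((-3*1/6 + 3*(1/3))**2) = 1/((-1/2 + 1)**2) = 1/((1/2)**2) = 1/(1/4) = 4)
v(x, C) = 33/8 (v(x, C) = 4 + (10/16)/5 = 4 + (10*(1/16))/5 = 4 + (1/5)*(5/8) = 4 + 1/8 = 33/8)
(151408 - 280447) + v(450, -295) = (151408 - 280447) + 33/8 = -129039 + 33/8 = -1032279/8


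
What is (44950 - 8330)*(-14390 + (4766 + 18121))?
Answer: 311160140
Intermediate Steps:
(44950 - 8330)*(-14390 + (4766 + 18121)) = 36620*(-14390 + 22887) = 36620*8497 = 311160140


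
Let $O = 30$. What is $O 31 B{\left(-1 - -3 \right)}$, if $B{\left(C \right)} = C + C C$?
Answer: $5580$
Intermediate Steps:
$B{\left(C \right)} = C + C^{2}$
$O 31 B{\left(-1 - -3 \right)} = 30 \cdot 31 \left(-1 - -3\right) \left(1 - -2\right) = 930 \left(-1 + 3\right) \left(1 + \left(-1 + 3\right)\right) = 930 \cdot 2 \left(1 + 2\right) = 930 \cdot 2 \cdot 3 = 930 \cdot 6 = 5580$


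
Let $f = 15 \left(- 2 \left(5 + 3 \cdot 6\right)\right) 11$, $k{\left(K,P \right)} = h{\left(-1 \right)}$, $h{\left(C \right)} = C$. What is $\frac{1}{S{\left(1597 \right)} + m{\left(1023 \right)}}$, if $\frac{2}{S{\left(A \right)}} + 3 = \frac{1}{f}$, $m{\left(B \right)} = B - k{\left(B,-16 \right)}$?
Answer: $\frac{22771}{23302324} \approx 0.0009772$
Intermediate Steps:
$k{\left(K,P \right)} = -1$
$m{\left(B \right)} = 1 + B$ ($m{\left(B \right)} = B - -1 = B + 1 = 1 + B$)
$f = -7590$ ($f = 15 \left(- 2 \left(5 + 18\right)\right) 11 = 15 \left(\left(-2\right) 23\right) 11 = 15 \left(-46\right) 11 = \left(-690\right) 11 = -7590$)
$S{\left(A \right)} = - \frac{15180}{22771}$ ($S{\left(A \right)} = \frac{2}{-3 + \frac{1}{-7590}} = \frac{2}{-3 - \frac{1}{7590}} = \frac{2}{- \frac{22771}{7590}} = 2 \left(- \frac{7590}{22771}\right) = - \frac{15180}{22771}$)
$\frac{1}{S{\left(1597 \right)} + m{\left(1023 \right)}} = \frac{1}{- \frac{15180}{22771} + \left(1 + 1023\right)} = \frac{1}{- \frac{15180}{22771} + 1024} = \frac{1}{\frac{23302324}{22771}} = \frac{22771}{23302324}$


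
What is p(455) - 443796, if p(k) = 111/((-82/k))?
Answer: -36441777/82 ≈ -4.4441e+5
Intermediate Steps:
p(k) = -111*k/82 (p(k) = 111*(-k/82) = -111*k/82)
p(455) - 443796 = -111/82*455 - 443796 = -50505/82 - 443796 = -36441777/82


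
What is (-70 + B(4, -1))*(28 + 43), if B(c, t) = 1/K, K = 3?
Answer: -14839/3 ≈ -4946.3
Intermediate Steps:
B(c, t) = 1/3
(-70 + B(4, -1))*(28 + 43) = (-70 + 1/3)*(28 + 43) = -209/3*71 = -14839/3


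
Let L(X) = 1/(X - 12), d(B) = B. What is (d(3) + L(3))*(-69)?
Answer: -598/3 ≈ -199.33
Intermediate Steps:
L(X) = 1/(-12 + X)
(d(3) + L(3))*(-69) = (3 + 1/(-12 + 3))*(-69) = (3 + 1/(-9))*(-69) = (3 - 1/9)*(-69) = (26/9)*(-69) = -598/3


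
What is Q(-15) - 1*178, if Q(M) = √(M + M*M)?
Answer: -178 + √210 ≈ -163.51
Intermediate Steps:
Q(M) = √(M + M²)
Q(-15) - 1*178 = √(-15*(1 - 15)) - 1*178 = √(-15*(-14)) - 178 = √210 - 178 = -178 + √210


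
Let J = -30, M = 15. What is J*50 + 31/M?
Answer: -22469/15 ≈ -1497.9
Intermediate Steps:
J*50 + 31/M = -30*50 + 31/15 = -1500 + 31*(1/15) = -1500 + 31/15 = -22469/15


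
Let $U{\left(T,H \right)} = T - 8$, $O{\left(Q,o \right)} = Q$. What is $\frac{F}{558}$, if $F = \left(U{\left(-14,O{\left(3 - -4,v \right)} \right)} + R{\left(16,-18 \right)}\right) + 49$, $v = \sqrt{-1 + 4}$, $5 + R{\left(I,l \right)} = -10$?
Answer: $\frac{2}{93} \approx 0.021505$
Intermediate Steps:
$R{\left(I,l \right)} = -15$ ($R{\left(I,l \right)} = -5 - 10 = -15$)
$v = \sqrt{3} \approx 1.732$
$U{\left(T,H \right)} = -8 + T$ ($U{\left(T,H \right)} = T - 8 = -8 + T$)
$F = 12$ ($F = \left(\left(-8 - 14\right) - 15\right) + 49 = \left(-22 - 15\right) + 49 = -37 + 49 = 12$)
$\frac{F}{558} = \frac{12}{558} = 12 \cdot \frac{1}{558} = \frac{2}{93}$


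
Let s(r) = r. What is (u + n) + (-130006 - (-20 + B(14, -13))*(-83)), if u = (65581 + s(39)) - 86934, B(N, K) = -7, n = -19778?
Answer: -173339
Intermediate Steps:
u = -21314 (u = (65581 + 39) - 86934 = 65620 - 86934 = -21314)
(u + n) + (-130006 - (-20 + B(14, -13))*(-83)) = (-21314 - 19778) + (-130006 - (-20 - 7)*(-83)) = -41092 + (-130006 - (-27)*(-83)) = -41092 + (-130006 - 1*2241) = -41092 + (-130006 - 2241) = -41092 - 132247 = -173339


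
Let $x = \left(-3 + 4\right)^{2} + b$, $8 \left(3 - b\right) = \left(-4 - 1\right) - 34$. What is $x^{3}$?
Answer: $\frac{357911}{512} \approx 699.04$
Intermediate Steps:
$b = \frac{63}{8}$ ($b = 3 - \frac{\left(-4 - 1\right) - 34}{8} = 3 - \frac{-5 - 34}{8} = 3 - - \frac{39}{8} = 3 + \frac{39}{8} = \frac{63}{8} \approx 7.875$)
$x = \frac{71}{8}$ ($x = \left(-3 + 4\right)^{2} + \frac{63}{8} = 1^{2} + \frac{63}{8} = 1 + \frac{63}{8} = \frac{71}{8} \approx 8.875$)
$x^{3} = \left(\frac{71}{8}\right)^{3} = \frac{357911}{512}$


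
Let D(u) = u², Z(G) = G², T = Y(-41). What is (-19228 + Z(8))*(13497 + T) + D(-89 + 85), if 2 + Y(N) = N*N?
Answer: -290832848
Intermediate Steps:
Y(N) = -2 + N² (Y(N) = -2 + N*N = -2 + N²)
T = 1679 (T = -2 + (-41)² = -2 + 1681 = 1679)
(-19228 + Z(8))*(13497 + T) + D(-89 + 85) = (-19228 + 8²)*(13497 + 1679) + (-89 + 85)² = (-19228 + 64)*15176 + (-4)² = -19164*15176 + 16 = -290832864 + 16 = -290832848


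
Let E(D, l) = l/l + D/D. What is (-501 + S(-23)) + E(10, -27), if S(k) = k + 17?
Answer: -505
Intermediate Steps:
S(k) = 17 + k
E(D, l) = 2 (E(D, l) = 1 + 1 = 2)
(-501 + S(-23)) + E(10, -27) = (-501 + (17 - 23)) + 2 = (-501 - 6) + 2 = -507 + 2 = -505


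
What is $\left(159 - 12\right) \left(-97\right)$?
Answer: $-14259$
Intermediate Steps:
$\left(159 - 12\right) \left(-97\right) = 147 \left(-97\right) = -14259$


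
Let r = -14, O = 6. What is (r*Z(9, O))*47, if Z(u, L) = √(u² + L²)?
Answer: -1974*√13 ≈ -7117.4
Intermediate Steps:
Z(u, L) = √(L² + u²)
(r*Z(9, O))*47 = -14*√(6² + 9²)*47 = -14*√(36 + 81)*47 = -42*√13*47 = -1974*√13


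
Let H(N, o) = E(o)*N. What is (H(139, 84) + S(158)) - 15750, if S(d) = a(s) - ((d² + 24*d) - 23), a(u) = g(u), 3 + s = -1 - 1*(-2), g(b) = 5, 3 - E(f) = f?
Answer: -55737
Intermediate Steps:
E(f) = 3 - f
s = -2 (s = -3 + (-1 - 1*(-2)) = -3 + (-1 + 2) = -3 + 1 = -2)
H(N, o) = N*(3 - o) (H(N, o) = (3 - o)*N = N*(3 - o))
a(u) = 5
S(d) = 28 - d² - 24*d (S(d) = 5 - ((d² + 24*d) - 23) = 5 - (-23 + d² + 24*d) = 5 + (23 - d² - 24*d) = 28 - d² - 24*d)
(H(139, 84) + S(158)) - 15750 = (139*(3 - 1*84) + (28 - 1*158² - 24*158)) - 15750 = (139*(3 - 84) + (28 - 1*24964 - 3792)) - 15750 = (139*(-81) + (28 - 24964 - 3792)) - 15750 = (-11259 - 28728) - 15750 = -39987 - 15750 = -55737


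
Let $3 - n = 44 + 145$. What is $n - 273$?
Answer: $-459$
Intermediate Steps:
$n = -186$ ($n = 3 - \left(44 + 145\right) = 3 - 189 = -186$)
$n - 273 = -186 - 273 = -459$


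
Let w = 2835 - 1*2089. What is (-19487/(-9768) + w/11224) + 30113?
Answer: 412711980079/13704504 ≈ 30115.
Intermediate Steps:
w = 746 (w = 2835 - 2089 = 746)
(-19487/(-9768) + w/11224) + 30113 = (-19487/(-9768) + 746/11224) + 30113 = (-19487*(-1/9768) + 746*(1/11224)) + 30113 = (19487/9768 + 373/5612) + 30113 = 28251127/13704504 + 30113 = 412711980079/13704504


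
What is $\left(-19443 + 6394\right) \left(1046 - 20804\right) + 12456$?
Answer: $257834598$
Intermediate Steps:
$\left(-19443 + 6394\right) \left(1046 - 20804\right) + 12456 = \left(-13049\right) \left(-19758\right) + 12456 = 257822142 + 12456 = 257834598$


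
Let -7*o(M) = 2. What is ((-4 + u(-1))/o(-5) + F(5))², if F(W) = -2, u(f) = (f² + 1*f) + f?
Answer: 961/4 ≈ 240.25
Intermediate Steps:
o(M) = -2/7 (o(M) = -⅐*2 = -2/7)
u(f) = f² + 2*f (u(f) = (f² + f) + f = (f + f²) + f = f² + 2*f)
((-4 + u(-1))/o(-5) + F(5))² = ((-4 - (2 - 1))/(-2/7) - 2)² = (-7*(-4 - 1*1)/2 - 2)² = (-7*(-4 - 1)/2 - 2)² = (-7/2*(-5) - 2)² = (35/2 - 2)² = (31/2)² = 961/4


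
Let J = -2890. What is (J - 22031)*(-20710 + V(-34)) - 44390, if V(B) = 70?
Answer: 514325050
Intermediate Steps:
(J - 22031)*(-20710 + V(-34)) - 44390 = (-2890 - 22031)*(-20710 + 70) - 44390 = -24921*(-20640) - 44390 = 514369440 - 44390 = 514325050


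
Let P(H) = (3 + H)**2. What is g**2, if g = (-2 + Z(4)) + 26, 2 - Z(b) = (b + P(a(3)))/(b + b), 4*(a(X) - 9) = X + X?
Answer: 7569/1024 ≈ 7.3916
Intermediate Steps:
a(X) = 9 + X/2 (a(X) = 9 + (X + X)/4 = 9 + (2*X)/4 = 9 + X/2)
Z(b) = 2 - (729/4 + b)/(2*b) (Z(b) = 2 - (b + (3 + (9 + (1/2)*3))**2)/(b + b) = 2 - (b + (3 + (9 + 3/2))**2)/(2*b) = 2 - (b + (3 + 21/2)**2)*1/(2*b) = 2 - (b + (27/2)**2)*1/(2*b) = 2 - (b + 729/4)*1/(2*b) = 2 - (729/4 + b)*1/(2*b) = 2 - (729/4 + b)/(2*b))
g = 87/32 (g = (-2 + (3/8)*(-243 + 4*4)/4) + 26 = (-2 + (3/8)*(1/4)*(-243 + 16)) + 26 = (-2 + (3/8)*(1/4)*(-227)) + 26 = (-2 - 681/32) + 26 = -745/32 + 26 = 87/32 ≈ 2.7188)
g**2 = (87/32)**2 = 7569/1024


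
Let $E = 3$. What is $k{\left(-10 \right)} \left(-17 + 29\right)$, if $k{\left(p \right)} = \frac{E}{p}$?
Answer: $- \frac{18}{5} \approx -3.6$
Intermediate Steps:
$k{\left(p \right)} = \frac{3}{p}$
$k{\left(-10 \right)} \left(-17 + 29\right) = \frac{3}{-10} \left(-17 + 29\right) = 3 \left(- \frac{1}{10}\right) 12 = \left(- \frac{3}{10}\right) 12 = - \frac{18}{5}$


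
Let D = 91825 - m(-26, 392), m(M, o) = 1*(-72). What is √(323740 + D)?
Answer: √415637 ≈ 644.70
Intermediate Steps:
m(M, o) = -72
D = 91897 (D = 91825 - 1*(-72) = 91825 + 72 = 91897)
√(323740 + D) = √(323740 + 91897) = √415637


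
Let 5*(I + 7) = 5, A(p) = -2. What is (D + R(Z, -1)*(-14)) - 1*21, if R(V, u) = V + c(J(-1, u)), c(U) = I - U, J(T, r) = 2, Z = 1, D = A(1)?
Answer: 75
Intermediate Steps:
I = -6 (I = -7 + (1/5)*5 = -7 + 1 = -6)
D = -2
c(U) = -6 - U
R(V, u) = -8 + V (R(V, u) = V + (-6 - 1*2) = V + (-6 - 2) = V - 8 = -8 + V)
(D + R(Z, -1)*(-14)) - 1*21 = (-2 + (-8 + 1)*(-14)) - 1*21 = (-2 - 7*(-14)) - 21 = (-2 + 98) - 21 = 96 - 21 = 75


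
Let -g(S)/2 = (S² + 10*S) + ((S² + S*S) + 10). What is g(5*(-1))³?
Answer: -343000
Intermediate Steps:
g(S) = -20 - 20*S - 6*S² (g(S) = -2*((S² + 10*S) + ((S² + S*S) + 10)) = -2*((S² + 10*S) + ((S² + S²) + 10)) = -2*((S² + 10*S) + (2*S² + 10)) = -2*((S² + 10*S) + (10 + 2*S²)) = -2*(10 + 3*S² + 10*S) = -20 - 20*S - 6*S²)
g(5*(-1))³ = (-20 - 100*(-1) - 6*(5*(-1))²)³ = (-20 - 20*(-5) - 6*(-5)²)³ = (-20 + 100 - 6*25)³ = (-20 + 100 - 150)³ = (-70)³ = -343000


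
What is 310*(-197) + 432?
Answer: -60638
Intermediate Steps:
310*(-197) + 432 = -61070 + 432 = -60638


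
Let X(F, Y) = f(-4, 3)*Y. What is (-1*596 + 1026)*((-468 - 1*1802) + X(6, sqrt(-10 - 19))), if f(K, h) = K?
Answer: -976100 - 1720*I*sqrt(29) ≈ -9.761e+5 - 9262.5*I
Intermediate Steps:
X(F, Y) = -4*Y
(-1*596 + 1026)*((-468 - 1*1802) + X(6, sqrt(-10 - 19))) = (-1*596 + 1026)*((-468 - 1*1802) - 4*sqrt(-10 - 19)) = (-596 + 1026)*((-468 - 1802) - 4*I*sqrt(29)) = 430*(-2270 - 4*I*sqrt(29)) = -976100 - 1720*I*sqrt(29)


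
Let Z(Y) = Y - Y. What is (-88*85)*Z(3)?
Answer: 0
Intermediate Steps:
Z(Y) = 0
(-88*85)*Z(3) = -88*85*0 = -7480*0 = 0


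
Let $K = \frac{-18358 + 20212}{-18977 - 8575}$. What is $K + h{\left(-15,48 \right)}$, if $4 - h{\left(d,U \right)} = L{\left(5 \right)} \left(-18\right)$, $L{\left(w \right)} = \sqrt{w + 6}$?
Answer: $\frac{18059}{4592} + 18 \sqrt{11} \approx 63.632$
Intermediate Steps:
$L{\left(w \right)} = \sqrt{6 + w}$
$h{\left(d,U \right)} = 4 + 18 \sqrt{11}$ ($h{\left(d,U \right)} = 4 - \sqrt{6 + 5} \left(-18\right) = 4 - \sqrt{11} \left(-18\right) = 4 - - 18 \sqrt{11} = 4 + 18 \sqrt{11}$)
$K = - \frac{309}{4592}$ ($K = \frac{1854}{-27552} = 1854 \left(- \frac{1}{27552}\right) = - \frac{309}{4592} \approx -0.067291$)
$K + h{\left(-15,48 \right)} = - \frac{309}{4592} + \left(4 + 18 \sqrt{11}\right) = \frac{18059}{4592} + 18 \sqrt{11}$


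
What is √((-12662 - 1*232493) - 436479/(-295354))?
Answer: I*√21385718754325414/295354 ≈ 495.13*I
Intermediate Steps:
√((-12662 - 1*232493) - 436479/(-295354)) = √((-12662 - 232493) - 436479*(-1/295354)) = √(-245155 + 436479/295354) = √(-72407073391/295354) = I*√21385718754325414/295354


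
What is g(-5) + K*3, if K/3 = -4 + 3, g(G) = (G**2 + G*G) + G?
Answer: 36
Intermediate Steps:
g(G) = G + 2*G**2 (g(G) = (G**2 + G**2) + G = 2*G**2 + G = G + 2*G**2)
K = -3 (K = 3*(-4 + 3) = 3*(-1) = -3)
g(-5) + K*3 = -5*(1 + 2*(-5)) - 3*3 = -5*(1 - 10) - 9 = -5*(-9) - 9 = 45 - 9 = 36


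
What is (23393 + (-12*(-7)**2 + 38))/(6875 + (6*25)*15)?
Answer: 22843/9125 ≈ 2.5033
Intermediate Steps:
(23393 + (-12*(-7)**2 + 38))/(6875 + (6*25)*15) = (23393 + (-12*49 + 38))/(6875 + 150*15) = (23393 + (-588 + 38))/(6875 + 2250) = (23393 - 550)/9125 = 22843*(1/9125) = 22843/9125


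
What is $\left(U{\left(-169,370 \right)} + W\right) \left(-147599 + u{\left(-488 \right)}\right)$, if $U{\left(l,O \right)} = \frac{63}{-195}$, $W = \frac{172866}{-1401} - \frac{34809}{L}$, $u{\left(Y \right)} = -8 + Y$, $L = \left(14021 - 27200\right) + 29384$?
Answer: $\frac{366743896180164}{19676111} \approx 1.8639 \cdot 10^{7}$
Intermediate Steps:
$L = 16205$ ($L = -13179 + 29384 = 16205$)
$W = - \frac{950020313}{7567735}$ ($W = \frac{172866}{-1401} - \frac{34809}{16205} = 172866 \left(- \frac{1}{1401}\right) - \frac{34809}{16205} = - \frac{57622}{467} - \frac{34809}{16205} = - \frac{950020313}{7567735} \approx -125.54$)
$U{\left(l,O \right)} = - \frac{21}{65}$ ($U{\left(l,O \right)} = 63 \left(- \frac{1}{195}\right) = - \frac{21}{65}$)
$\left(U{\left(-169,370 \right)} + W\right) \left(-147599 + u{\left(-488 \right)}\right) = \left(- \frac{21}{65} - \frac{950020313}{7567735}\right) \left(-147599 - 496\right) = - \frac{12382048556 \left(-147599 - 496\right)}{98380555} = \left(- \frac{12382048556}{98380555}\right) \left(-148095\right) = \frac{366743896180164}{19676111}$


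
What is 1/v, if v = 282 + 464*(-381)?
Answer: -1/176502 ≈ -5.6657e-6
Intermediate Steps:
v = -176502 (v = 282 - 176784 = -176502)
1/v = 1/(-176502) = -1/176502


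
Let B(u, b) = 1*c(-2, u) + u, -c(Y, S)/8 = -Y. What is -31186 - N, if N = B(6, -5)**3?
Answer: -30186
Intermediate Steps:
c(Y, S) = 8*Y (c(Y, S) = -(-8)*Y = 8*Y)
B(u, b) = -16 + u (B(u, b) = 1*(8*(-2)) + u = 1*(-16) + u = -16 + u)
N = -1000 (N = (-16 + 6)**3 = (-10)**3 = -1000)
-31186 - N = -31186 - 1*(-1000) = -31186 + 1000 = -30186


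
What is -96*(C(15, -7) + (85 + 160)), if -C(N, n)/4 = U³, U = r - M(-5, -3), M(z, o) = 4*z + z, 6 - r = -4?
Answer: 16440480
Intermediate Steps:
r = 10 (r = 6 - 1*(-4) = 6 + 4 = 10)
M(z, o) = 5*z
U = 35 (U = 10 - 5*(-5) = 10 - 1*(-25) = 10 + 25 = 35)
C(N, n) = -171500 (C(N, n) = -4*35³ = -4*42875 = -171500)
-96*(C(15, -7) + (85 + 160)) = -96*(-171500 + (85 + 160)) = -96*(-171500 + 245) = -96*(-171255) = 16440480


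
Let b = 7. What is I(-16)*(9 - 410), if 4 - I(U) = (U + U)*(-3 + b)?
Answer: -52932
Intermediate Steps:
I(U) = 4 - 8*U (I(U) = 4 - (U + U)*(-3 + 7) = 4 - 2*U*4 = 4 - 8*U)
I(-16)*(9 - 410) = (4 - 8*(-16))*(9 - 410) = (4 + 128)*(-401) = 132*(-401) = -52932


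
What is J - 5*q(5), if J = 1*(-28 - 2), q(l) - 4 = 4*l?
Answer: -150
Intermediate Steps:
q(l) = 4 + 4*l
J = -30 (J = 1*(-30) = -30)
J - 5*q(5) = -30 - 5*(4 + 4*5) = -30 - 5*(4 + 20) = -30 - 5*24 = -30 - 1*120 = -30 - 120 = -150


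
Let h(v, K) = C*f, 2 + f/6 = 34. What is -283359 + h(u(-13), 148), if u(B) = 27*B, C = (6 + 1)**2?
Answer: -273951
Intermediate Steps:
f = 192 (f = -12 + 6*34 = -12 + 204 = 192)
C = 49 (C = 7**2 = 49)
h(v, K) = 9408 (h(v, K) = 49*192 = 9408)
-283359 + h(u(-13), 148) = -283359 + 9408 = -273951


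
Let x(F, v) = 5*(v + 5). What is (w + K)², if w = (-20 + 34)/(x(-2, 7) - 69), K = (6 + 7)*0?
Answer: 196/81 ≈ 2.4198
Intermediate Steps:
x(F, v) = 25 + 5*v (x(F, v) = 5*(5 + v) = 25 + 5*v)
K = 0 (K = 13*0 = 0)
w = -14/9 (w = (-20 + 34)/((25 + 5*7) - 69) = 14/((25 + 35) - 69) = 14/(60 - 69) = 14/(-9) = 14*(-⅑) = -14/9 ≈ -1.5556)
(w + K)² = (-14/9 + 0)² = (-14/9)² = 196/81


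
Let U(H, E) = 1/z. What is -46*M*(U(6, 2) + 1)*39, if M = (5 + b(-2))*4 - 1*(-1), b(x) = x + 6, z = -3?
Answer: -44252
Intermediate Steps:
b(x) = 6 + x
U(H, E) = -1/3 (U(H, E) = 1/(-3) = -1/3)
M = 37 (M = (5 + (6 - 2))*4 - 1*(-1) = (5 + 4)*4 + 1 = 9*4 + 1 = 36 + 1 = 37)
-46*M*(U(6, 2) + 1)*39 = -1702*(-1/3 + 1)*39 = -1702*2/3*39 = -46*74/3*39 = -3404/3*39 = -44252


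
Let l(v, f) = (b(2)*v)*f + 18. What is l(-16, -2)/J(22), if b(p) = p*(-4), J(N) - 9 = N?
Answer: -238/31 ≈ -7.6774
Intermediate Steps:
J(N) = 9 + N
b(p) = -4*p
l(v, f) = 18 - 8*f*v (l(v, f) = ((-4*2)*v)*f + 18 = (-8*v)*f + 18 = -8*f*v + 18 = 18 - 8*f*v)
l(-16, -2)/J(22) = (18 - 8*(-2)*(-16))/(9 + 22) = (18 - 256)/31 = -238*1/31 = -238/31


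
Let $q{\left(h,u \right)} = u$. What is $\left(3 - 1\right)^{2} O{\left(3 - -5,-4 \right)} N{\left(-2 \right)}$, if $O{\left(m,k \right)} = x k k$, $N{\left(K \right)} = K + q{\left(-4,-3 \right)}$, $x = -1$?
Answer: $320$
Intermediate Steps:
$N{\left(K \right)} = -3 + K$ ($N{\left(K \right)} = K - 3 = -3 + K$)
$O{\left(m,k \right)} = - k^{2}$ ($O{\left(m,k \right)} = - k k = - k^{2}$)
$\left(3 - 1\right)^{2} O{\left(3 - -5,-4 \right)} N{\left(-2 \right)} = \left(3 - 1\right)^{2} \left(- \left(-4\right)^{2}\right) \left(-3 - 2\right) = 2^{2} \left(\left(-1\right) 16\right) \left(-5\right) = 4 \left(-16\right) \left(-5\right) = \left(-64\right) \left(-5\right) = 320$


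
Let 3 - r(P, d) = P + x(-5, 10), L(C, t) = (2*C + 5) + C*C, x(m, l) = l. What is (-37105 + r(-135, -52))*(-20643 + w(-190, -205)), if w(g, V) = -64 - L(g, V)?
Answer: 2086686064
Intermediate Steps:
L(C, t) = 5 + C² + 2*C (L(C, t) = (5 + 2*C) + C² = 5 + C² + 2*C)
r(P, d) = -7 - P (r(P, d) = 3 - (P + 10) = 3 - (10 + P) = 3 + (-10 - P) = -7 - P)
w(g, V) = -69 - g² - 2*g (w(g, V) = -64 - (5 + g² + 2*g) = -64 + (-5 - g² - 2*g) = -69 - g² - 2*g)
(-37105 + r(-135, -52))*(-20643 + w(-190, -205)) = (-37105 + (-7 - 1*(-135)))*(-20643 + (-69 - 1*(-190)² - 2*(-190))) = (-37105 + (-7 + 135))*(-20643 + (-69 - 1*36100 + 380)) = (-37105 + 128)*(-20643 + (-69 - 36100 + 380)) = -36977*(-20643 - 35789) = -36977*(-56432) = 2086686064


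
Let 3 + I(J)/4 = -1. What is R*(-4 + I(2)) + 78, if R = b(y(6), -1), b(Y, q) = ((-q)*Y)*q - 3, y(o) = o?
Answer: 258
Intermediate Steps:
b(Y, q) = -3 - Y*q**2 (b(Y, q) = (-Y*q)*q - 3 = -Y*q**2 - 3 = -3 - Y*q**2)
I(J) = -16 (I(J) = -12 + 4*(-1) = -12 - 4 = -16)
R = -9 (R = -3 - 1*6*(-1)**2 = -3 - 1*6*1 = -3 - 6 = -9)
R*(-4 + I(2)) + 78 = -9*(-4 - 16) + 78 = -9*(-20) + 78 = 180 + 78 = 258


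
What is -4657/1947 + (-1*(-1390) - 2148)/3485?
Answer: -17705471/6785295 ≈ -2.6094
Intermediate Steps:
-4657/1947 + (-1*(-1390) - 2148)/3485 = -4657*1/1947 + (1390 - 2148)*(1/3485) = -4657/1947 - 758*1/3485 = -4657/1947 - 758/3485 = -17705471/6785295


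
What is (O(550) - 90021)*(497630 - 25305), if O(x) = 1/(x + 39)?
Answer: -25043789965600/589 ≈ -4.2519e+10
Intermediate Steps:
O(x) = 1/(39 + x)
(O(550) - 90021)*(497630 - 25305) = (1/(39 + 550) - 90021)*(497630 - 25305) = (1/589 - 90021)*472325 = -53022368/589*472325 = -25043789965600/589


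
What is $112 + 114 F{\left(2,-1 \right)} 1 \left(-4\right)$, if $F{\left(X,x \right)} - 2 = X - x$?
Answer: $-2168$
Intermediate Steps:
$F{\left(X,x \right)} = 2 + X - x$ ($F{\left(X,x \right)} = 2 + \left(X - x\right) = 2 + X - x$)
$112 + 114 F{\left(2,-1 \right)} 1 \left(-4\right) = 112 + 114 \left(2 + 2 - -1\right) 1 \left(-4\right) = 112 + 114 \left(2 + 2 + 1\right) 1 \left(-4\right) = 112 + 114 \cdot 5 \cdot 1 \left(-4\right) = 112 + 114 \cdot 5 \left(-4\right) = 112 + 114 \left(-20\right) = 112 - 2280 = -2168$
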